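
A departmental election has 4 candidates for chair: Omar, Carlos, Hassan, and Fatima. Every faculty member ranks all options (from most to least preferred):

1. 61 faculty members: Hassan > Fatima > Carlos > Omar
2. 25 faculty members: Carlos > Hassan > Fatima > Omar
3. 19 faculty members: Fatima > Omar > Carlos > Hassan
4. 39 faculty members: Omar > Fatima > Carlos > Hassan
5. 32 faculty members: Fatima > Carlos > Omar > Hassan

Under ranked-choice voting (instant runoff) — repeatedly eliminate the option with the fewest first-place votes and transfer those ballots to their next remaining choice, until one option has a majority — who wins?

Fatima

Round 1: Omar 39, Carlos 25, Hassan 61, Fatima 51. Eliminate Carlos.
Round 2: Omar 39, Hassan 86, Fatima 51. Eliminate Omar.
Round 3: Hassan 86, Fatima 90. Fatima has a majority.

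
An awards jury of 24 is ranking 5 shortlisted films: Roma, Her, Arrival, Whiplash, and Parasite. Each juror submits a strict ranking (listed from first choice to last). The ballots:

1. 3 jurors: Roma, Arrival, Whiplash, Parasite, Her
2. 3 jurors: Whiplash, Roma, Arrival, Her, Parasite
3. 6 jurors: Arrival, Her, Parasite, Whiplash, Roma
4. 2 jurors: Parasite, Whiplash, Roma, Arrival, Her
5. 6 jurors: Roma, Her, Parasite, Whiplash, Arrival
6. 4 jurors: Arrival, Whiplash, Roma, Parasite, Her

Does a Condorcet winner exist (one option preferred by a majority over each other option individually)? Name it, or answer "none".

none

Checking pairwise contests:
Whiplash beats Roma 15–9.
Roma beats Her 18–6.
Roma beats Arrival 14–10.
Arrival beats Whiplash 13–11.
Roma beats Parasite 16–8.
Every option loses at least one head-to-head, so there is no Condorcet winner.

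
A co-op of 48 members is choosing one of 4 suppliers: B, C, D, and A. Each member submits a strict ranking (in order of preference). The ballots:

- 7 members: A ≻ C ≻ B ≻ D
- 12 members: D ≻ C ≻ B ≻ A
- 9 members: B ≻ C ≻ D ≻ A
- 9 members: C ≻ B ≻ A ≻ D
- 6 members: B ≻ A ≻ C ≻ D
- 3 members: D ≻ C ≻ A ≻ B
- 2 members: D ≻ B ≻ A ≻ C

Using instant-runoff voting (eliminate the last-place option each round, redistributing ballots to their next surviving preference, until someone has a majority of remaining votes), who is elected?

Round 1: B 15, C 9, D 17, A 7. Eliminate A.
Round 2: B 15, C 16, D 17. Eliminate B.
Round 3: C 31, D 17. C has a majority.

C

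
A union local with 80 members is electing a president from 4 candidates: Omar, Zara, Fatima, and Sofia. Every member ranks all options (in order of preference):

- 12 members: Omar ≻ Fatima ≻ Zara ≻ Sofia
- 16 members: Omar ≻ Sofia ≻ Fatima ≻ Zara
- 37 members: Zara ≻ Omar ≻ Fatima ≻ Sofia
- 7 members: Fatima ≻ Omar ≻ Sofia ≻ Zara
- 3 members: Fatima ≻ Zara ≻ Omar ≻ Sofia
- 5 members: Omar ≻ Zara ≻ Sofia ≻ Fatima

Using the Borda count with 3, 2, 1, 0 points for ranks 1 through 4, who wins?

Omar

Omar: 12·3 + 16·3 + 37·2 + 7·2 + 3·1 + 5·3 = 190
Zara: 12·1 + 16·0 + 37·3 + 7·0 + 3·2 + 5·2 = 139
Fatima: 12·2 + 16·1 + 37·1 + 7·3 + 3·3 + 5·0 = 107
Sofia: 12·0 + 16·2 + 37·0 + 7·1 + 3·0 + 5·1 = 44
Omar has the highest Borda score (190).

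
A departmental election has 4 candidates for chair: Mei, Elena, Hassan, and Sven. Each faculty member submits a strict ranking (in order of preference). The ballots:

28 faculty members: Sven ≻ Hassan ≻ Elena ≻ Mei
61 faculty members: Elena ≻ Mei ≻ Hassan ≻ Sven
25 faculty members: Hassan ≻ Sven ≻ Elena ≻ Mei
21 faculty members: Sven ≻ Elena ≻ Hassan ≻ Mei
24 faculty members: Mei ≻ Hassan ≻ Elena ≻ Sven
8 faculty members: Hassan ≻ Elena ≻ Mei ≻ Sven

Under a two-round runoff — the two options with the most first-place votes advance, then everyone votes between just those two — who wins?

Round 1 first-place votes: Mei 24, Elena 61, Hassan 33, Sven 49.
Elena and Sven advance.
Runoff: Elena is preferred to Sven by 93 voters; Sven by 74.
Elena wins the runoff.

Elena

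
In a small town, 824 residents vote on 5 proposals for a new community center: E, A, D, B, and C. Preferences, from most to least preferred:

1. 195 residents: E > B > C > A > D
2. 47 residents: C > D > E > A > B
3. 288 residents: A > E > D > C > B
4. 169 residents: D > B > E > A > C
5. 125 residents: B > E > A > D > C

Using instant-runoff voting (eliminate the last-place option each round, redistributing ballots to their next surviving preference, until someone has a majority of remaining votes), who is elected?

E

Round 1: E 195, A 288, D 169, B 125, C 47. Eliminate C.
Round 2: E 195, A 288, D 216, B 125. Eliminate B.
Round 3: E 320, A 288, D 216. Eliminate D.
Round 4: E 536, A 288. E has a majority.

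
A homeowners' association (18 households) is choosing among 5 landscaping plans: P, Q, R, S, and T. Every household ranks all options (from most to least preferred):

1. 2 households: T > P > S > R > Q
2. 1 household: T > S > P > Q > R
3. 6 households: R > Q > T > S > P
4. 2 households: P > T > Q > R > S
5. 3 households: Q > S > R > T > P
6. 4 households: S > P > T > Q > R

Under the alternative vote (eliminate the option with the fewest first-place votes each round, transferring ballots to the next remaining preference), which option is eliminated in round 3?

Round 1: P 2, Q 3, R 6, S 4, T 3. Eliminate P.
Round 2: Q 3, R 6, S 4, T 5. Eliminate Q.
Round 3: R 6, S 7, T 5. Eliminate T.

T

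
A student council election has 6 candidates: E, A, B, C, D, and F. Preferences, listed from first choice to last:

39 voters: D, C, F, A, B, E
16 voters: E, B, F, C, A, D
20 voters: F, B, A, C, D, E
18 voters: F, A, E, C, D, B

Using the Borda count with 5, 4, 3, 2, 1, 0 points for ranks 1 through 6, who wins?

F

E: 39·0 + 16·5 + 20·0 + 18·3 = 134
A: 39·2 + 16·1 + 20·3 + 18·4 = 226
B: 39·1 + 16·4 + 20·4 + 18·0 = 183
C: 39·4 + 16·2 + 20·2 + 18·2 = 264
D: 39·5 + 16·0 + 20·1 + 18·1 = 233
F: 39·3 + 16·3 + 20·5 + 18·5 = 355
F has the highest Borda score (355).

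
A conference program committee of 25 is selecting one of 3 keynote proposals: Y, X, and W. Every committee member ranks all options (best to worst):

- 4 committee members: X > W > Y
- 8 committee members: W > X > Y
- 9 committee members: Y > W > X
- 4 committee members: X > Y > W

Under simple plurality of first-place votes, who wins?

First-place votes: Y 9, X 8, W 8.
Y has the most first-place votes.

Y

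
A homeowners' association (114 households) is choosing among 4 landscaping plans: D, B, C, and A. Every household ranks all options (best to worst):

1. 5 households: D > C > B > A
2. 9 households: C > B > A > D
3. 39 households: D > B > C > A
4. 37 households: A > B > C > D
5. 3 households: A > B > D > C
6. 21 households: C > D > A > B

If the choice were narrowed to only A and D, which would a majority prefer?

D

Voters preferring A to D: 49; preferring D to A: 65.
D wins the head-to-head.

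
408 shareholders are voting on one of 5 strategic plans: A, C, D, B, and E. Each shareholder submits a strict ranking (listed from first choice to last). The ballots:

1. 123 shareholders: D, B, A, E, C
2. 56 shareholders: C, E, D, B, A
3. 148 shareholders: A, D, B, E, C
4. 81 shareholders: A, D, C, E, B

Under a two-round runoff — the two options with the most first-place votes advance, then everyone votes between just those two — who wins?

Round 1 first-place votes: A 229, C 56, D 123, B 0, E 0.
A and D advance.
Runoff: A is preferred to D by 229 voters; D by 179.
A wins the runoff.

A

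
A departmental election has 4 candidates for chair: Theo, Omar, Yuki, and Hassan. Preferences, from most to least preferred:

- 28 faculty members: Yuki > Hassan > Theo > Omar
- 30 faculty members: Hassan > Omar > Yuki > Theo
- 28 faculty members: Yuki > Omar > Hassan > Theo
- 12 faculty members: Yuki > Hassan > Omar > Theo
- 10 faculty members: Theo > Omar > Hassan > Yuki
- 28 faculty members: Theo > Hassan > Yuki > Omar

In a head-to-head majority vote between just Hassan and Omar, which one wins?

Hassan

Voters preferring Hassan to Omar: 98; preferring Omar to Hassan: 38.
Hassan wins the head-to-head.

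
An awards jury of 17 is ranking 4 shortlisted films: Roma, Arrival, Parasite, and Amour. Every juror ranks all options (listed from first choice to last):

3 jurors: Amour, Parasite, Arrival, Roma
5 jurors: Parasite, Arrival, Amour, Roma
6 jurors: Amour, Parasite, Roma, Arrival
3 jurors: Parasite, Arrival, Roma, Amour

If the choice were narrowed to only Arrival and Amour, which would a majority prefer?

Amour

Voters preferring Arrival to Amour: 8; preferring Amour to Arrival: 9.
Amour wins the head-to-head.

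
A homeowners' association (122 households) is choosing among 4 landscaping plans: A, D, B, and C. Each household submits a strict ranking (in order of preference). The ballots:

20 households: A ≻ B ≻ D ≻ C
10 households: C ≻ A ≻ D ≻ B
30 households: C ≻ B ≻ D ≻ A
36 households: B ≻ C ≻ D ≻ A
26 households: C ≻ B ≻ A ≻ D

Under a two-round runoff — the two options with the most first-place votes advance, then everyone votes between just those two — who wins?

Round 1 first-place votes: A 20, D 0, B 36, C 66.
C and B advance.
Runoff: C is preferred to B by 66 voters; B by 56.
C wins the runoff.

C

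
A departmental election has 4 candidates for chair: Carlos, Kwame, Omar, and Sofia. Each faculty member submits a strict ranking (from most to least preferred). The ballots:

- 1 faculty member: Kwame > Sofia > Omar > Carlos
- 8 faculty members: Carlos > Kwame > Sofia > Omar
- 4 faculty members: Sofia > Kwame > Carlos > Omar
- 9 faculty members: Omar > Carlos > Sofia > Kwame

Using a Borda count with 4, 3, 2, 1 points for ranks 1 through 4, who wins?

Carlos: 1·1 + 8·4 + 4·2 + 9·3 = 68
Kwame: 1·4 + 8·3 + 4·3 + 9·1 = 49
Omar: 1·2 + 8·1 + 4·1 + 9·4 = 50
Sofia: 1·3 + 8·2 + 4·4 + 9·2 = 53
Carlos has the highest Borda score (68).

Carlos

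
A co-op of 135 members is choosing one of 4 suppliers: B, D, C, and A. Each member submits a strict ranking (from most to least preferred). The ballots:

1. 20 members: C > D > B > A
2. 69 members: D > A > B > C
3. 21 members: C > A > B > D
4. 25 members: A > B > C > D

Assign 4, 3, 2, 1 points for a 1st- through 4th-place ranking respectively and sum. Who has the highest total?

A

B: 20·2 + 69·2 + 21·2 + 25·3 = 295
D: 20·3 + 69·4 + 21·1 + 25·1 = 382
C: 20·4 + 69·1 + 21·4 + 25·2 = 283
A: 20·1 + 69·3 + 21·3 + 25·4 = 390
A has the highest Borda score (390).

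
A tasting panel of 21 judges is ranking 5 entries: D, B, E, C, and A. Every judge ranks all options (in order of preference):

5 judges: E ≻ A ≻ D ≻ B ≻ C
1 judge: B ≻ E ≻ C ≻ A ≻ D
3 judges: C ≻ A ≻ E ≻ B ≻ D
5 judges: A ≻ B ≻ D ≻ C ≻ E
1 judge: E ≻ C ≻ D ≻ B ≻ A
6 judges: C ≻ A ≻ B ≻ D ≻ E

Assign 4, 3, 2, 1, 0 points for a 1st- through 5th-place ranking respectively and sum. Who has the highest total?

D: 5·2 + 1·0 + 3·0 + 5·2 + 1·2 + 6·1 = 28
B: 5·1 + 1·4 + 3·1 + 5·3 + 1·1 + 6·2 = 40
E: 5·4 + 1·3 + 3·2 + 5·0 + 1·4 + 6·0 = 33
C: 5·0 + 1·2 + 3·4 + 5·1 + 1·3 + 6·4 = 46
A: 5·3 + 1·1 + 3·3 + 5·4 + 1·0 + 6·3 = 63
A has the highest Borda score (63).

A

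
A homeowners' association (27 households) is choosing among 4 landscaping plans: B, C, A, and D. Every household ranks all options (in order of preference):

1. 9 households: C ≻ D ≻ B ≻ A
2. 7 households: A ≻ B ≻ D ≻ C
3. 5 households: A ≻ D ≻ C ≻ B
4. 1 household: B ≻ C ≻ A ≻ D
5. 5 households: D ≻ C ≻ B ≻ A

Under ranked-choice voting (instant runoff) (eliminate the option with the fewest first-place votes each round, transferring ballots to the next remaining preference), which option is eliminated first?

B

Round 1: B 1, C 9, A 12, D 5. Eliminate B.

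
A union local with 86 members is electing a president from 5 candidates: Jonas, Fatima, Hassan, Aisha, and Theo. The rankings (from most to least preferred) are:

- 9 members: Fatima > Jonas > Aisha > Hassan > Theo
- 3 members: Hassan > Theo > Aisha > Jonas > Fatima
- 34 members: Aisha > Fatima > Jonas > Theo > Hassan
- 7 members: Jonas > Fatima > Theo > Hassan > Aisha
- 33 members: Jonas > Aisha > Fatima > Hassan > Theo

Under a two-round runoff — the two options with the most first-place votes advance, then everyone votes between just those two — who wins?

Jonas

Round 1 first-place votes: Jonas 40, Fatima 9, Hassan 3, Aisha 34, Theo 0.
Jonas and Aisha advance.
Runoff: Jonas is preferred to Aisha by 49 voters; Aisha by 37.
Jonas wins the runoff.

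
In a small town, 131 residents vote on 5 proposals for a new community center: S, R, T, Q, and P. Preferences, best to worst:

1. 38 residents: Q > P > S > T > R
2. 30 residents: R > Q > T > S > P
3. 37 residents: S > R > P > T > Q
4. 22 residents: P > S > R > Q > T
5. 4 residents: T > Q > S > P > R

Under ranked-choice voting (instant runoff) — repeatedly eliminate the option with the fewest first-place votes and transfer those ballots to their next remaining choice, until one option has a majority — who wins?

Q

Round 1: S 37, R 30, T 4, Q 38, P 22. Eliminate T.
Round 2: S 37, R 30, Q 42, P 22. Eliminate P.
Round 3: S 59, R 30, Q 42. Eliminate R.
Round 4: S 59, Q 72. Q has a majority.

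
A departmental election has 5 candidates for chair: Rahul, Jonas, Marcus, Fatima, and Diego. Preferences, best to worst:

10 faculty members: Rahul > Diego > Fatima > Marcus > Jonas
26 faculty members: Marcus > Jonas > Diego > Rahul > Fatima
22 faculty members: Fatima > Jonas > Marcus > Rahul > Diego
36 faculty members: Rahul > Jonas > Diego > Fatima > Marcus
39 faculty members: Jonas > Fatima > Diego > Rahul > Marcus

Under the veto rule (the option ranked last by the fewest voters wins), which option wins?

Rahul

Last-place votes: Rahul 0, Jonas 10, Marcus 75, Fatima 26, Diego 22.
Rahul is ranked last by the fewest voters, so Rahul wins.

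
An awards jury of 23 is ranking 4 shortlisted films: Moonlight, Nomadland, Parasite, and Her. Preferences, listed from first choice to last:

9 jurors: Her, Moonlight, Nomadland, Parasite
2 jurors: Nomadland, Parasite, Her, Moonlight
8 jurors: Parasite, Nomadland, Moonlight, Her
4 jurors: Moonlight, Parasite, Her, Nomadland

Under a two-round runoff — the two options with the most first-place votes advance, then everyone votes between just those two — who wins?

Round 1 first-place votes: Moonlight 4, Nomadland 2, Parasite 8, Her 9.
Her and Parasite advance.
Runoff: Her is preferred to Parasite by 9 voters; Parasite by 14.
Parasite wins the runoff.

Parasite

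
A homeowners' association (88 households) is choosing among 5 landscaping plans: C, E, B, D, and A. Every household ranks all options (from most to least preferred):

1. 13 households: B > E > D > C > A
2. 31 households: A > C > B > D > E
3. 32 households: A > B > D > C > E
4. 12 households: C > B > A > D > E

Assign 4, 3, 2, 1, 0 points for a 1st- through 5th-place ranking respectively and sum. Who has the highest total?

C: 13·1 + 31·3 + 32·1 + 12·4 = 186
E: 13·3 + 31·0 + 32·0 + 12·0 = 39
B: 13·4 + 31·2 + 32·3 + 12·3 = 246
D: 13·2 + 31·1 + 32·2 + 12·1 = 133
A: 13·0 + 31·4 + 32·4 + 12·2 = 276
A has the highest Borda score (276).

A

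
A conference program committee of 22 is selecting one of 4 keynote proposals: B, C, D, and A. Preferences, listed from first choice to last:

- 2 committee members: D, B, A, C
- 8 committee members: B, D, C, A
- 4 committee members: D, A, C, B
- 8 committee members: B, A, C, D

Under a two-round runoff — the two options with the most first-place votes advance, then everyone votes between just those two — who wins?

Round 1 first-place votes: B 16, C 0, D 6, A 0.
B and D advance.
Runoff: B is preferred to D by 16 voters; D by 6.
B wins the runoff.

B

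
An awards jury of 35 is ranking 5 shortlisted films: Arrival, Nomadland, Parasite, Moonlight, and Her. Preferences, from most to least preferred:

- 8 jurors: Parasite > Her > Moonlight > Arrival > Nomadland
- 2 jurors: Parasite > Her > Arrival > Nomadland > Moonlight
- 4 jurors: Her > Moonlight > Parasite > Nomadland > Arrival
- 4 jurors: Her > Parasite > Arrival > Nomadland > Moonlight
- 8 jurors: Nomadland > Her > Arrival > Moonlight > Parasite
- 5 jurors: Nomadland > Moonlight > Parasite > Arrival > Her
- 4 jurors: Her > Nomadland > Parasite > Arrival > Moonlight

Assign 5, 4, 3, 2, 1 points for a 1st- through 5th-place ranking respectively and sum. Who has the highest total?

Arrival: 8·2 + 2·3 + 4·1 + 4·3 + 8·3 + 5·2 + 4·2 = 80
Nomadland: 8·1 + 2·2 + 4·2 + 4·2 + 8·5 + 5·5 + 4·4 = 109
Parasite: 8·5 + 2·5 + 4·3 + 4·4 + 8·1 + 5·3 + 4·3 = 113
Moonlight: 8·3 + 2·1 + 4·4 + 4·1 + 8·2 + 5·4 + 4·1 = 86
Her: 8·4 + 2·4 + 4·5 + 4·5 + 8·4 + 5·1 + 4·5 = 137
Her has the highest Borda score (137).

Her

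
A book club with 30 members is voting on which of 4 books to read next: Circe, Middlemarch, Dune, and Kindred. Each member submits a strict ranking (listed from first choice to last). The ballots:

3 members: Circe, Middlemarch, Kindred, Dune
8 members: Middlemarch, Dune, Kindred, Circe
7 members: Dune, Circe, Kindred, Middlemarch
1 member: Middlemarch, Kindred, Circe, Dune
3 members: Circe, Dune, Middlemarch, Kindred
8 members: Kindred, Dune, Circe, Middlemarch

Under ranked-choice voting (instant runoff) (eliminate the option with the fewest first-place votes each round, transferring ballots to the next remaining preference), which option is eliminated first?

Round 1: Circe 6, Middlemarch 9, Dune 7, Kindred 8. Eliminate Circe.

Circe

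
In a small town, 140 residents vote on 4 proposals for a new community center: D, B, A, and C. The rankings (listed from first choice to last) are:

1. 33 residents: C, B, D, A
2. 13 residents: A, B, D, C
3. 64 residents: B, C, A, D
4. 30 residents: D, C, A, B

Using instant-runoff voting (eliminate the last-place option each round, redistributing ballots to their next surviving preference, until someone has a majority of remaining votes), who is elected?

Round 1: D 30, B 64, A 13, C 33. Eliminate A.
Round 2: D 30, B 77, C 33. B has a majority.

B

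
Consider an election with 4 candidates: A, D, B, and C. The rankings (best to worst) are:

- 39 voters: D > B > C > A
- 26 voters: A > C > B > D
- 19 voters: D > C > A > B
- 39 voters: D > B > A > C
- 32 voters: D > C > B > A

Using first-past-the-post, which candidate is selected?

D

First-place votes: A 26, D 129, B 0, C 0.
D has the most first-place votes.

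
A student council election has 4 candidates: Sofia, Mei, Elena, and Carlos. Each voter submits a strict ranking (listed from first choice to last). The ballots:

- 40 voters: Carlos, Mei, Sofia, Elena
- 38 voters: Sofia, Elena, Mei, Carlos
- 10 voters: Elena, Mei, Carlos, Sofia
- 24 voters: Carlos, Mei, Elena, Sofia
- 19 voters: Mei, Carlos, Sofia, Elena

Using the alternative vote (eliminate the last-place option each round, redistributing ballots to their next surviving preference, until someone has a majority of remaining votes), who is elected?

Round 1: Sofia 38, Mei 19, Elena 10, Carlos 64. Eliminate Elena.
Round 2: Sofia 38, Mei 29, Carlos 64. Eliminate Mei.
Round 3: Sofia 38, Carlos 93. Carlos has a majority.

Carlos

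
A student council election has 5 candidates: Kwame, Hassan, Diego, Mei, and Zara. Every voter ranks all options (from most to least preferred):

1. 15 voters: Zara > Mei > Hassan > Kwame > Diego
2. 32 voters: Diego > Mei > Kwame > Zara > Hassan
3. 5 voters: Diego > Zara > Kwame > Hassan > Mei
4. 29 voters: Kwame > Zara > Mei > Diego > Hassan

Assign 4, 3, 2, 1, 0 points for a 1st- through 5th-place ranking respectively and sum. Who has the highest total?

Kwame: 15·1 + 32·2 + 5·2 + 29·4 = 205
Hassan: 15·2 + 32·0 + 5·1 + 29·0 = 35
Diego: 15·0 + 32·4 + 5·4 + 29·1 = 177
Mei: 15·3 + 32·3 + 5·0 + 29·2 = 199
Zara: 15·4 + 32·1 + 5·3 + 29·3 = 194
Kwame has the highest Borda score (205).

Kwame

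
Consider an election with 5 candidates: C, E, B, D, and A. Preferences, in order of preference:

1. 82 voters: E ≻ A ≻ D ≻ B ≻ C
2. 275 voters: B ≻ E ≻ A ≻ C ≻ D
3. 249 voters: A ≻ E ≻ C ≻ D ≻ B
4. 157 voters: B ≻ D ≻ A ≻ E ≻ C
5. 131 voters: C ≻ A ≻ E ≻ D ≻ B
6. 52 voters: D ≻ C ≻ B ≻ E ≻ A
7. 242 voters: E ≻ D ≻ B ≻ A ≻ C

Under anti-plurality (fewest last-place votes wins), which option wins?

E

Last-place votes: C 481, E 0, B 380, D 275, A 52.
E is ranked last by the fewest voters, so E wins.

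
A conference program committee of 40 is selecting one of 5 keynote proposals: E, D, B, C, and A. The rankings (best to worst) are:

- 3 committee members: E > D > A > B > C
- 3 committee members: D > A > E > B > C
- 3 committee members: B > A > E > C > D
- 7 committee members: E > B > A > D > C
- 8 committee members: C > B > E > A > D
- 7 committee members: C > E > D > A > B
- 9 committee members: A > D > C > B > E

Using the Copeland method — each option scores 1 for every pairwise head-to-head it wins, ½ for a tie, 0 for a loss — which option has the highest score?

A

E: beats D and A; ties B; loses to C → score 2.5.
D: beats B and C; loses to E and A → score 2.
B: ties E; loses to D, C, and A → score 0.5.
C: beats E and B; loses to D and A → score 2.
A: beats D, B, and C; loses to E → score 3.
A has the best pairwise record.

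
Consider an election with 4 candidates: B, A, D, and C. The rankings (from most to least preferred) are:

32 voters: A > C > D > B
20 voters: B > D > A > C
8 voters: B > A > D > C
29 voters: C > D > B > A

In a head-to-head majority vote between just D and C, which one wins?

C

Voters preferring D to C: 28; preferring C to D: 61.
C wins the head-to-head.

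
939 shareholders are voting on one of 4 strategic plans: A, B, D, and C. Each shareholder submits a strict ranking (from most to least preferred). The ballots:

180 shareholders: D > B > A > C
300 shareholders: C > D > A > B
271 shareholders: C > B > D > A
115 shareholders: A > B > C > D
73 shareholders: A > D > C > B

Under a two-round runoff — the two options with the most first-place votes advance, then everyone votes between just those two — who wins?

C

Round 1 first-place votes: A 188, B 0, D 180, C 571.
C and A advance.
Runoff: C is preferred to A by 571 voters; A by 368.
C wins the runoff.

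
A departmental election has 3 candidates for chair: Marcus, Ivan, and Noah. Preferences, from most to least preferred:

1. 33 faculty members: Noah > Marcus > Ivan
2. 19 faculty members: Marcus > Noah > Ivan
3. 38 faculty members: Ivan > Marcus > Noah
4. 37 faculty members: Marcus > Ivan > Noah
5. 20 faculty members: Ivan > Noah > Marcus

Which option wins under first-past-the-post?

First-place votes: Marcus 56, Ivan 58, Noah 33.
Ivan has the most first-place votes.

Ivan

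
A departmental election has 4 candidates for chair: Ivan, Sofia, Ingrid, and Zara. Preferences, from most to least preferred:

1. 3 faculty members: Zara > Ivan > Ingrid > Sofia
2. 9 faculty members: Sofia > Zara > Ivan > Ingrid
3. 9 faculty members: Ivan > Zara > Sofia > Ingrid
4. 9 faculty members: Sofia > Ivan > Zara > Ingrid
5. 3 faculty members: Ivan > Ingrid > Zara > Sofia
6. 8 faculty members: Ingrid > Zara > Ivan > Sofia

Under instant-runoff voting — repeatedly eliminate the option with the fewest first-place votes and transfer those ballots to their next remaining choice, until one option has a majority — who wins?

Ivan

Round 1: Ivan 12, Sofia 18, Ingrid 8, Zara 3. Eliminate Zara.
Round 2: Ivan 15, Sofia 18, Ingrid 8. Eliminate Ingrid.
Round 3: Ivan 23, Sofia 18. Ivan has a majority.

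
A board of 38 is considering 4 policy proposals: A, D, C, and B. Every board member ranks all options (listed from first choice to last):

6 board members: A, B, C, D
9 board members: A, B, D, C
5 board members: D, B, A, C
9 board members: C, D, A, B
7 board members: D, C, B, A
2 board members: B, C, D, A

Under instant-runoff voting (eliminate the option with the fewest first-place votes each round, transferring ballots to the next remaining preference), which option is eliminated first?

Round 1: A 15, D 12, C 9, B 2. Eliminate B.

B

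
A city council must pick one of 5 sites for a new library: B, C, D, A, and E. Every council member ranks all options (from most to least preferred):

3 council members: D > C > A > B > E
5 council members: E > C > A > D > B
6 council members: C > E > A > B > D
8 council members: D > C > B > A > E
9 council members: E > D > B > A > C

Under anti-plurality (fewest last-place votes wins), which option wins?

A

Last-place votes: B 5, C 9, D 6, A 0, E 11.
A is ranked last by the fewest voters, so A wins.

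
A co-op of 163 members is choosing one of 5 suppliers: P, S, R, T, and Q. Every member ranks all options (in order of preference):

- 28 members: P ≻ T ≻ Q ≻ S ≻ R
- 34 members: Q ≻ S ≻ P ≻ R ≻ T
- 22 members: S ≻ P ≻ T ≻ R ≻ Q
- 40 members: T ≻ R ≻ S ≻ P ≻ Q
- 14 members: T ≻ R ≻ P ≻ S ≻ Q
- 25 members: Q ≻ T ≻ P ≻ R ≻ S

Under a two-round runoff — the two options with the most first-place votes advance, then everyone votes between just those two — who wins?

T

Round 1 first-place votes: P 28, S 22, R 0, T 54, Q 59.
Q and T advance.
Runoff: Q is preferred to T by 59 voters; T by 104.
T wins the runoff.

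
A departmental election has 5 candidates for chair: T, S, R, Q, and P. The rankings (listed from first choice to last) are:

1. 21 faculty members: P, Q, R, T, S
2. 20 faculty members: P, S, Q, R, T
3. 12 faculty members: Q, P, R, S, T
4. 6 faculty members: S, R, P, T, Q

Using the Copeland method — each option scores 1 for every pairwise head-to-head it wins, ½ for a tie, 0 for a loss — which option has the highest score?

P

T: loses to S, R, Q, and P → score 0.
S: beats T; loses to R, Q, and P → score 1.
R: beats T and S; loses to Q and P → score 2.
Q: beats T, S, and R; loses to P → score 3.
P: beats T, S, R, and Q → score 4.
P has the best pairwise record.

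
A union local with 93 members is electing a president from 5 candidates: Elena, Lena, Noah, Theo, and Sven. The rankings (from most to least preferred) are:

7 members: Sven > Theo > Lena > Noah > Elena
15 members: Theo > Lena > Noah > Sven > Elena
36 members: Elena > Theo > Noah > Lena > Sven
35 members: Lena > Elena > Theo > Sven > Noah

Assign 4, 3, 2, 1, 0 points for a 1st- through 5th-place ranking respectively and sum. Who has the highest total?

Elena: 7·0 + 15·0 + 36·4 + 35·3 = 249
Lena: 7·2 + 15·3 + 36·1 + 35·4 = 235
Noah: 7·1 + 15·2 + 36·2 + 35·0 = 109
Theo: 7·3 + 15·4 + 36·3 + 35·2 = 259
Sven: 7·4 + 15·1 + 36·0 + 35·1 = 78
Theo has the highest Borda score (259).

Theo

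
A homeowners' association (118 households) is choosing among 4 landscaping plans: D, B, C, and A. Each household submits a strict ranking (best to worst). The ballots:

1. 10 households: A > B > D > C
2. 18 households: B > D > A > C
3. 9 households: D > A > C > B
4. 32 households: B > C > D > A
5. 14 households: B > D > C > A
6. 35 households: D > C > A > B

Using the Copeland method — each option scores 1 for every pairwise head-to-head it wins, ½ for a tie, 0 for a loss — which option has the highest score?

D: beats C and A; loses to B → score 2.
B: beats D, C, and A → score 3.
C: beats A; loses to D and B → score 1.
A: loses to D, B, and C → score 0.
B has the best pairwise record.

B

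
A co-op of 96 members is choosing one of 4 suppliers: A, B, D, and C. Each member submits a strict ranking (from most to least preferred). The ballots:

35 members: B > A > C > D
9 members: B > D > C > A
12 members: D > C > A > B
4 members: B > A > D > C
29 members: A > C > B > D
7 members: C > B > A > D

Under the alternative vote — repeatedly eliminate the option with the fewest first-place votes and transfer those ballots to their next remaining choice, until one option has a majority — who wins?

Round 1: A 29, B 48, D 12, C 7. Eliminate C.
Round 2: A 29, B 55, D 12. B has a majority.

B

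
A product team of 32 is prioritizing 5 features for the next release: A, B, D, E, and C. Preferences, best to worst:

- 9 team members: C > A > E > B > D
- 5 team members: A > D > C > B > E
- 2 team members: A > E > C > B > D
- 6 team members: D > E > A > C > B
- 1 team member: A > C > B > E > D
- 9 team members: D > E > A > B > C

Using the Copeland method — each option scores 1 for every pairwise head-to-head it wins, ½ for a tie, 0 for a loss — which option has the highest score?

A: beats B, D, E, and C → score 4.
B: loses to A, D, E, and C → score 0.
D: beats B, E, and C; loses to A → score 3.
E: beats B and C; loses to A and D → score 2.
C: beats B; loses to A, D, and E → score 1.
A has the best pairwise record.

A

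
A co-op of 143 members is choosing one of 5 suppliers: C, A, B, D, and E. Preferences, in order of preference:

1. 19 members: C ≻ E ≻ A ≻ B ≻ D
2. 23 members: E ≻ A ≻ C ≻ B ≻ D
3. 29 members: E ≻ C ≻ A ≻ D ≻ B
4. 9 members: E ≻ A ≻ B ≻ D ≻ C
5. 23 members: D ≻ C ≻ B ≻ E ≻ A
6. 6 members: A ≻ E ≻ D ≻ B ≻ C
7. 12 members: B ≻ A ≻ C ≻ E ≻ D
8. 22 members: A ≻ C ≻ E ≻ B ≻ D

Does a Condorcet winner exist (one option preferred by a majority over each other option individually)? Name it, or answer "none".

Checking pairwise contests:
A beats C 72–71.
E beats A 103–40.
C beats B 116–27.
C beats D 105–38.
C beats E 76–67.
Every option loses at least one head-to-head, so there is no Condorcet winner.

none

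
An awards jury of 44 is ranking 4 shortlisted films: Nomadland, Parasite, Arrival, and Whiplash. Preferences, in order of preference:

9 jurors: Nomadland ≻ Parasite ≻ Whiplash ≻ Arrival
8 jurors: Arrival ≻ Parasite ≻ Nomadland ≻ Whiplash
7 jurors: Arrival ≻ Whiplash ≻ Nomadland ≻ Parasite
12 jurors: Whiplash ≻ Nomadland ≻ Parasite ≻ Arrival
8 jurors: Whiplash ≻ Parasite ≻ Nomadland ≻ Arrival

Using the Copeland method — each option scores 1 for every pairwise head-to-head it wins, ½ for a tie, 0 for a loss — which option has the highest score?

Whiplash

Nomadland: beats Parasite and Arrival; loses to Whiplash → score 2.
Parasite: beats Arrival; loses to Nomadland and Whiplash → score 1.
Arrival: loses to Nomadland, Parasite, and Whiplash → score 0.
Whiplash: beats Nomadland, Parasite, and Arrival → score 3.
Whiplash has the best pairwise record.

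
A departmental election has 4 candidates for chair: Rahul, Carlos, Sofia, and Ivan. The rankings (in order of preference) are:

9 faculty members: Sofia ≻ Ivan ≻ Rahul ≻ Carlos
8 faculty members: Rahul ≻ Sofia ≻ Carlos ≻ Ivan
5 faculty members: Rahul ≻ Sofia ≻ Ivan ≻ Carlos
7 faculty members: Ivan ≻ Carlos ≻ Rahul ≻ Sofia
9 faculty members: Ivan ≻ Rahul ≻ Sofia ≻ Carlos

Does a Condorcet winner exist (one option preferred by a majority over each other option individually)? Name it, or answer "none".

none

Checking pairwise contests:
Ivan beats Rahul 25–13.
Rahul beats Carlos 31–7.
Rahul beats Sofia 29–9.
Sofia beats Ivan 22–16.
Every option loses at least one head-to-head, so there is no Condorcet winner.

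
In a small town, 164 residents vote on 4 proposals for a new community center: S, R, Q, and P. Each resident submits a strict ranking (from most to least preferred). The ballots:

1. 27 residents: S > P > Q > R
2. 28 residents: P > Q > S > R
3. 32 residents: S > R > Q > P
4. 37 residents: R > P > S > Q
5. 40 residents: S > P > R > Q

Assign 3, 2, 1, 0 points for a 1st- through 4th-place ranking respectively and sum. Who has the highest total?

S

S: 27·3 + 28·1 + 32·3 + 37·1 + 40·3 = 362
R: 27·0 + 28·0 + 32·2 + 37·3 + 40·1 = 215
Q: 27·1 + 28·2 + 32·1 + 37·0 + 40·0 = 115
P: 27·2 + 28·3 + 32·0 + 37·2 + 40·2 = 292
S has the highest Borda score (362).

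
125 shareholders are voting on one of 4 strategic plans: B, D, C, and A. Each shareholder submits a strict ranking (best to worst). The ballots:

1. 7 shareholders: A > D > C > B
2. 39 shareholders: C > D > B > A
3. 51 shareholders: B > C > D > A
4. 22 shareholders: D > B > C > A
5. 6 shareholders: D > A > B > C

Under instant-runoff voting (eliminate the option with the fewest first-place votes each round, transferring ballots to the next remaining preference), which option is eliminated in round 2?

Round 1: B 51, D 28, C 39, A 7. Eliminate A.
Round 2: B 51, D 35, C 39. Eliminate D.

D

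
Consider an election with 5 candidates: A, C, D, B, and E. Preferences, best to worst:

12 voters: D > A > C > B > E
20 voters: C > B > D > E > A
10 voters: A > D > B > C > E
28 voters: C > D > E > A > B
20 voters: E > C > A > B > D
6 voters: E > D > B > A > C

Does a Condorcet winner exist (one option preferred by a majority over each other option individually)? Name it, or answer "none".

C

C vs A: 68–28 for C.
C vs D: 68–28 for C.
C vs B: 80–16 for C.
C vs E: 70–26 for C.
C beats every other option head-to-head.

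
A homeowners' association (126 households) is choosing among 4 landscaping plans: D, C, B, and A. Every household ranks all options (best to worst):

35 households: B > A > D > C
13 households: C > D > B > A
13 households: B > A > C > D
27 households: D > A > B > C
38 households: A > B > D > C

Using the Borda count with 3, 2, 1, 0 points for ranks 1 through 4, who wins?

A

D: 35·1 + 13·2 + 13·0 + 27·3 + 38·1 = 180
C: 35·0 + 13·3 + 13·1 + 27·0 + 38·0 = 52
B: 35·3 + 13·1 + 13·3 + 27·1 + 38·2 = 260
A: 35·2 + 13·0 + 13·2 + 27·2 + 38·3 = 264
A has the highest Borda score (264).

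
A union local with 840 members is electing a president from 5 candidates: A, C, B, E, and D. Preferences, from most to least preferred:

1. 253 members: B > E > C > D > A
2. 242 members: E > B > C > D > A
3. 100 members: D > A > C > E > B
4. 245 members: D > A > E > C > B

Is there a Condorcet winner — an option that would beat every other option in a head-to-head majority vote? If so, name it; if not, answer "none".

E vs A: 495–345 for E.
E vs C: 740–100 for E.
E vs B: 587–253 for E.
E vs D: 495–345 for E.
E beats every other option head-to-head.

E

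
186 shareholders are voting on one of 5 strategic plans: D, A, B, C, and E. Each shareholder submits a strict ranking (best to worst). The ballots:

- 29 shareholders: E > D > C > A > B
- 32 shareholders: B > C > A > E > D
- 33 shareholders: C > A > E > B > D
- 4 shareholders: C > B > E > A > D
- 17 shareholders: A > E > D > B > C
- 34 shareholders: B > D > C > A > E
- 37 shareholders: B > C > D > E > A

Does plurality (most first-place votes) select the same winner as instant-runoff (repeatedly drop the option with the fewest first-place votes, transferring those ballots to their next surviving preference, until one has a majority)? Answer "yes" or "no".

yes

Plurality — first-place votes: D 0, A 17, B 103, C 37, E 29. Winner: B.
Instant-runoff — R1 D 0, A 17, B 103, C 37, E 29 (B winner). Winner: B.
The two methods agree.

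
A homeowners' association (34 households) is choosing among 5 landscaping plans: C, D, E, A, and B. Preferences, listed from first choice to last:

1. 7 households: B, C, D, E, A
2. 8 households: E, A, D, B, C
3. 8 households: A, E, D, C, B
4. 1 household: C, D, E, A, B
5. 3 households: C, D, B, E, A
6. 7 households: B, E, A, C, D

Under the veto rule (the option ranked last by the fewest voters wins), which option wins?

E

Last-place votes: C 8, D 7, E 0, A 10, B 9.
E is ranked last by the fewest voters, so E wins.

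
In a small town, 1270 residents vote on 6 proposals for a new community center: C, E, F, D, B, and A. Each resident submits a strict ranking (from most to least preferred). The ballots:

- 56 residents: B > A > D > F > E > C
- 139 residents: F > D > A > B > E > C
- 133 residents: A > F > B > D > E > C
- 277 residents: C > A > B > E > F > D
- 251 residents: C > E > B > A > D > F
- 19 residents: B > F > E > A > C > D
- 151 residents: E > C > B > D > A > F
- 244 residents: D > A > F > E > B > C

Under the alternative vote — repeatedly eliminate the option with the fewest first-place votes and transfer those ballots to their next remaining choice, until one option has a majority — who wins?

C

Round 1: C 528, E 151, F 139, D 244, B 75, A 133. Eliminate B.
Round 2: C 528, E 151, F 158, D 244, A 189. Eliminate E.
Round 3: C 679, F 158, D 244, A 189. C has a majority.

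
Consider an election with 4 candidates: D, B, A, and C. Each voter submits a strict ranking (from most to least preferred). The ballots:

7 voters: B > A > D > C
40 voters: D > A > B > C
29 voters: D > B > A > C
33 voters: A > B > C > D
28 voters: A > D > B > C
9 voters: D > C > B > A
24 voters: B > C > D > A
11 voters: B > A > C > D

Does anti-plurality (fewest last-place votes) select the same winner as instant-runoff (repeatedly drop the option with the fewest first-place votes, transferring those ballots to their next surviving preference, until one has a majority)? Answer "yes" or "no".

Anti-plurality — last-place votes: D 44, B 0, A 33, C 104. Winner: B.
Instant-runoff — R1 D 78, B 42, A 61, C 0 (C out); R2 D 78, B 42, A 61 (B out); R3 D 102, A 79 (D winner). Winner: D.
The two methods disagree.

no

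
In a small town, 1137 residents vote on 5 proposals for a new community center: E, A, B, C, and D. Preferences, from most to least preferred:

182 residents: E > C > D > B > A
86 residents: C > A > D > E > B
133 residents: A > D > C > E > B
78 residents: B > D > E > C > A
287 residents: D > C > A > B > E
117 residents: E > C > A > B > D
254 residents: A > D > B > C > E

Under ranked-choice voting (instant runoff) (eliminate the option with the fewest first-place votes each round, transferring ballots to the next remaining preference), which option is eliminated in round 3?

E

Round 1: E 299, A 387, B 78, C 86, D 287. Eliminate B.
Round 2: E 299, A 387, C 86, D 365. Eliminate C.
Round 3: E 299, A 473, D 365. Eliminate E.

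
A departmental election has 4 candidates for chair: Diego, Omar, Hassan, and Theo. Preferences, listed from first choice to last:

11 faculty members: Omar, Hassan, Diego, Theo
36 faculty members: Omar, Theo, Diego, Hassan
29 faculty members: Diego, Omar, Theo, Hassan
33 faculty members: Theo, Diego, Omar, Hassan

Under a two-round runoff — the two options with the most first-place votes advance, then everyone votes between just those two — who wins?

Round 1 first-place votes: Diego 29, Omar 47, Hassan 0, Theo 33.
Omar and Theo advance.
Runoff: Omar is preferred to Theo by 76 voters; Theo by 33.
Omar wins the runoff.

Omar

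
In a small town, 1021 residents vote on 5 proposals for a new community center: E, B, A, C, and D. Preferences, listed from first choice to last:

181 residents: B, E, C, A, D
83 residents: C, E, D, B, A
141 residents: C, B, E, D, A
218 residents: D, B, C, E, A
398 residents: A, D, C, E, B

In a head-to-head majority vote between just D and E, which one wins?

Voters preferring D to E: 616; preferring E to D: 405.
D wins the head-to-head.

D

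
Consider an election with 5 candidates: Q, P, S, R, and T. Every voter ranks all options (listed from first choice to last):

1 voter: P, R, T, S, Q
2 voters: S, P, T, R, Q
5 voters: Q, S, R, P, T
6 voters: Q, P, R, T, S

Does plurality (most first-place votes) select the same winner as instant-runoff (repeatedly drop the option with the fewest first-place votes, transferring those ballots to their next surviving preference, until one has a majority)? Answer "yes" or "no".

Plurality — first-place votes: Q 11, P 1, S 2, R 0, T 0. Winner: Q.
Instant-runoff — R1 Q 11, P 1, S 2, R 0, T 0 (Q winner). Winner: Q.
The two methods agree.

yes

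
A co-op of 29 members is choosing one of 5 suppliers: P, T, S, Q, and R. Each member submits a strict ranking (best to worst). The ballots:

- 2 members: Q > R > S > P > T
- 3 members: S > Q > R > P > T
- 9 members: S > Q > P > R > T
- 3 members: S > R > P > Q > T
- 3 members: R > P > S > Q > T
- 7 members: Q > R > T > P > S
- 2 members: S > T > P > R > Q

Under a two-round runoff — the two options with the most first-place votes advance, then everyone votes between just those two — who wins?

S

Round 1 first-place votes: P 0, T 0, S 17, Q 9, R 3.
S and Q advance.
Runoff: S is preferred to Q by 20 voters; Q by 9.
S wins the runoff.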